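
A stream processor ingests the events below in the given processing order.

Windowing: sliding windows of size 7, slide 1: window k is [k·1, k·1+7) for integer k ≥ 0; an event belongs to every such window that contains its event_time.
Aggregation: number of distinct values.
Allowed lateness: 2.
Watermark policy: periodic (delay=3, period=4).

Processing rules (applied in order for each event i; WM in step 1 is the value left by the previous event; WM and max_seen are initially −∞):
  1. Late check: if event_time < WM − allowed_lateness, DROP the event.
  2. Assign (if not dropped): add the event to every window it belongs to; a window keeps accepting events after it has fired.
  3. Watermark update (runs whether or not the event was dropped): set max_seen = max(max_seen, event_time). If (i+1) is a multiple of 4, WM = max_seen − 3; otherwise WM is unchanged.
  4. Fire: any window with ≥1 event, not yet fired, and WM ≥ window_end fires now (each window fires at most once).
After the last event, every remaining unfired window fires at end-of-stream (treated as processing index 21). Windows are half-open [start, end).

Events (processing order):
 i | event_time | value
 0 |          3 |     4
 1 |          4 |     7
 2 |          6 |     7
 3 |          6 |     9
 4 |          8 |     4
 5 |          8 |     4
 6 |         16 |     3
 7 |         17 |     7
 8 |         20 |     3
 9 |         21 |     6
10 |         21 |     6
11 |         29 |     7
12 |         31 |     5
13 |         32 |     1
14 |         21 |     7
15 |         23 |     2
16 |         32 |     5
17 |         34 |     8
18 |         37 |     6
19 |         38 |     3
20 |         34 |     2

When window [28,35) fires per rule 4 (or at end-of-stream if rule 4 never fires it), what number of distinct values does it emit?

i=0 t=3 v=4: → [3,10),[2,9),[1,8),[0,7); WM=−∞
i=1 t=4 v=7: → [4,11),[3,10),[2,9),[1,8),[0,7); WM=−∞
i=2 t=6 v=7: → [6,13),[5,12),[4,11),[3,10),[2,9),[1,8),[0,7); WM=−∞
i=3 t=6 v=9: → [6,13),[5,12),[4,11),[3,10),[2,9),[1,8),[0,7); WM=3
i=4 t=8 v=4: → [8,15),[7,14),[6,13),[5,12),[4,11),[3,10),[2,9); WM=3
i=5 t=8 v=4: → [8,15),[7,14),[6,13),[5,12),[4,11),[3,10),[2,9); WM=3
i=6 t=16 v=3: → [16,23),[15,22),[14,21),[13,20),[12,19),[11,18),[10,17); WM=3
i=7 t=17 v=7: → [17,24),[16,23),[15,22),[14,21),[13,20),[12,19),[11,18); WM=14; [0,7) fires=3 [1,8) fires=3 [2,9) fires=3 [3,10) fires=3 [4,11) fires=3 [5,12) fires=3 [6,13) fires=3 [7,14) fires=1
i=8 t=20 v=3: → [20,27),[19,26),[18,25),[17,24),[16,23),[15,22),[14,21); WM=14
i=9 t=21 v=6: → [21,28),[20,27),[19,26),[18,25),[17,24),[16,23),[15,22); WM=14
i=10 t=21 v=6: → [21,28),[20,27),[19,26),[18,25),[17,24),[16,23),[15,22); WM=14
i=11 t=29 v=7: → [29,36),[28,35),[27,34),[26,33),[25,32),[24,31),[23,30); WM=26; [8,15) fires=1 [10,17) fires=1 [11,18) fires=2 [12,19) fires=2 [13,20) fires=2 [14,21) fires=2 [15,22) fires=3 [16,23) fires=3 [17,24) fires=3 [18,25) fires=2 [19,26) fires=2
i=12 t=31 v=5: → [31,38),[30,37),[29,36),[28,35),[27,34),[26,33),[25,32); WM=26
i=13 t=32 v=1: → [32,39),[31,38),[30,37),[29,36),[28,35),[27,34),[26,33); WM=26
i=14 t=21 v=7: DROP (t<26-2); WM=26
i=15 t=23 v=2: DROP (t<26-2); WM=29; [20,27) fires=2 [21,28) fires=1
i=16 t=32 v=5: → [32,39),[31,38),[30,37),[29,36),[28,35),[27,34),[26,33); WM=29
i=17 t=34 v=8: → [34,41),[33,40),[32,39),[31,38),[30,37),[29,36),[28,35); WM=29
i=18 t=37 v=6: → [37,44),[36,43),[35,42),[34,41),[33,40),[32,39),[31,38); WM=29
i=19 t=38 v=3: → [38,45),[37,44),[36,43),[35,42),[34,41),[33,40),[32,39); WM=35; [23,30) fires=1 [24,31) fires=1 [25,32) fires=2 [26,33) fires=3 [27,34) fires=3 [28,35) fires=4
i=20 t=34 v=2: → [34,41),[33,40),[32,39),[31,38),[30,37),[29,36),[28,35); WM=35

4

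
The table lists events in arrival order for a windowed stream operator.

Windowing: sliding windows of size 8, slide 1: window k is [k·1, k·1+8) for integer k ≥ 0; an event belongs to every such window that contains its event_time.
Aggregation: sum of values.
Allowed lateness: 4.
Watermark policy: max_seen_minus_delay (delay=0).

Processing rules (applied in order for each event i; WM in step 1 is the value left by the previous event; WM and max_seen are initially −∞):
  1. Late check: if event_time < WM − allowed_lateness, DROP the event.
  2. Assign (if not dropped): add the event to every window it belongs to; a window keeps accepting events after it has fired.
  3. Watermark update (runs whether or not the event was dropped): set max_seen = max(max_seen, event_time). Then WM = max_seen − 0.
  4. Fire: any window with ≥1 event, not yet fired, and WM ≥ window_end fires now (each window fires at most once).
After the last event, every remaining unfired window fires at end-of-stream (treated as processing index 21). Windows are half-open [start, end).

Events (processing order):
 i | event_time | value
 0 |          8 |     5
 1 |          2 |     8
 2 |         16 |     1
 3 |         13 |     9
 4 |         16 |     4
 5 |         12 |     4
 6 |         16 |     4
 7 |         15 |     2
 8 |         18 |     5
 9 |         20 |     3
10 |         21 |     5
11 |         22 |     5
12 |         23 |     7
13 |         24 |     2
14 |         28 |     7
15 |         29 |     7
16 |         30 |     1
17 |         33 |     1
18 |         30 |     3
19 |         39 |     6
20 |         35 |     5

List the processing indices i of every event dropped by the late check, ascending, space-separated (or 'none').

i=0 t=8 v=5: → [8,16),[7,15),[6,14),[5,13),[4,12),[3,11),[2,10),[1,9); WM=8
i=1 t=2 v=8: DROP (t<8-4); WM=8
i=2 t=16 v=1: → [16,24),[15,23),[14,22),[13,21),[12,20),[11,19),[10,18),[9,17); WM=16; [1,9) fires=5 [2,10) fires=5 [3,11) fires=5 [4,12) fires=5 [5,13) fires=5 [6,14) fires=5 [7,15) fires=5 [8,16) fires=5
i=3 t=13 v=9: → [13,21),[12,20),[11,19),[10,18),[9,17),[8,16),[7,15),[6,14); WM=16
i=4 t=16 v=4: → [16,24),[15,23),[14,22),[13,21),[12,20),[11,19),[10,18),[9,17); WM=16
i=5 t=12 v=4: → [12,20),[11,19),[10,18),[9,17),[8,16),[7,15),[6,14),[5,13); WM=16
i=6 t=16 v=4: → [16,24),[15,23),[14,22),[13,21),[12,20),[11,19),[10,18),[9,17); WM=16
i=7 t=15 v=2: → [15,23),[14,22),[13,21),[12,20),[11,19),[10,18),[9,17),[8,16); WM=16
i=8 t=18 v=5: → [18,26),[17,25),[16,24),[15,23),[14,22),[13,21),[12,20),[11,19); WM=18; [9,17) fires=24 [10,18) fires=24
i=9 t=20 v=3: → [20,28),[19,27),[18,26),[17,25),[16,24),[15,23),[14,22),[13,21); WM=20; [11,19) fires=29 [12,20) fires=29
i=10 t=21 v=5: → [21,29),[20,28),[19,27),[18,26),[17,25),[16,24),[15,23),[14,22); WM=21; [13,21) fires=28
i=11 t=22 v=5: → [22,30),[21,29),[20,28),[19,27),[18,26),[17,25),[16,24),[15,23); WM=22; [14,22) fires=24
i=12 t=23 v=7: → [23,31),[22,30),[21,29),[20,28),[19,27),[18,26),[17,25),[16,24); WM=23; [15,23) fires=29
i=13 t=24 v=2: → [24,32),[23,31),[22,30),[21,29),[20,28),[19,27),[18,26),[17,25); WM=24; [16,24) fires=34
i=14 t=28 v=7: → [28,36),[27,35),[26,34),[25,33),[24,32),[23,31),[22,30),[21,29); WM=28; [17,25) fires=27 [18,26) fires=27 [19,27) fires=22 [20,28) fires=22
i=15 t=29 v=7: → [29,37),[28,36),[27,35),[26,34),[25,33),[24,32),[23,31),[22,30); WM=29; [21,29) fires=26
i=16 t=30 v=1: → [30,38),[29,37),[28,36),[27,35),[26,34),[25,33),[24,32),[23,31); WM=30; [22,30) fires=28
i=17 t=33 v=1: → [33,41),[32,40),[31,39),[30,38),[29,37),[28,36),[27,35),[26,34); WM=33; [23,31) fires=24 [24,32) fires=17 [25,33) fires=15
i=18 t=30 v=3: → [30,38),[29,37),[28,36),[27,35),[26,34),[25,33),[24,32),[23,31); WM=33
i=19 t=39 v=6: → [39,47),[38,46),[37,45),[36,44),[35,43),[34,42),[33,41),[32,40); WM=39; [26,34) fires=19 [27,35) fires=19 [28,36) fires=19 [29,37) fires=12 [30,38) fires=5 [31,39) fires=1
i=20 t=35 v=5: → [35,43),[34,42),[33,41),[32,40),[31,39),[30,38),[29,37),[28,36); WM=39

1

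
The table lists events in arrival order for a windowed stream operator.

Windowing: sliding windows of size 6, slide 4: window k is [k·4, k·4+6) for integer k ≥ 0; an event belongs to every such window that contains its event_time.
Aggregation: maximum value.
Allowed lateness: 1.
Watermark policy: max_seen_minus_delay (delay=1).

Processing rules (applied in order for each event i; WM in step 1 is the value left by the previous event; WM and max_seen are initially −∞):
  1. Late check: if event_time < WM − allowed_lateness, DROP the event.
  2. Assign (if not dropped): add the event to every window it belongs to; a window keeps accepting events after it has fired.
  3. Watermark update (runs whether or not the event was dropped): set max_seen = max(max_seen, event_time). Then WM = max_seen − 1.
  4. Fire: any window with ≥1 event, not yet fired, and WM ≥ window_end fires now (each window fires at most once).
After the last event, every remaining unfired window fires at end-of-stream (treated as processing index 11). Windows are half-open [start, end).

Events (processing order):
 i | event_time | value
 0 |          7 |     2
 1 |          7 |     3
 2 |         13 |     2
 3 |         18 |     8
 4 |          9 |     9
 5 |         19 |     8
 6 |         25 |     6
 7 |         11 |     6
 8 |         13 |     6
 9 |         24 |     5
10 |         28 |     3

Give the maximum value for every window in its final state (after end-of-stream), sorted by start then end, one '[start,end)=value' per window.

i=0 t=7 v=2: → [4,10); WM=6
i=1 t=7 v=3: → [4,10); WM=6
i=2 t=13 v=2: → [12,18),[8,14); WM=12; [4,10) fires=3
i=3 t=18 v=8: → [16,22); WM=17; [8,14) fires=2
i=4 t=9 v=9: DROP (t<17-1); WM=17
i=5 t=19 v=8: → [16,22); WM=18; [12,18) fires=2
i=6 t=25 v=6: → [24,30),[20,26); WM=24; [16,22) fires=8
i=7 t=11 v=6: DROP (t<24-1); WM=24
i=8 t=13 v=6: DROP (t<24-1); WM=24
i=9 t=24 v=5: → [24,30),[20,26); WM=24
i=10 t=28 v=3: → [28,34),[24,30); WM=27; [20,26) fires=6

[4,10)=3 [8,14)=2 [12,18)=2 [16,22)=8 [20,26)=6 [24,30)=6 [28,34)=3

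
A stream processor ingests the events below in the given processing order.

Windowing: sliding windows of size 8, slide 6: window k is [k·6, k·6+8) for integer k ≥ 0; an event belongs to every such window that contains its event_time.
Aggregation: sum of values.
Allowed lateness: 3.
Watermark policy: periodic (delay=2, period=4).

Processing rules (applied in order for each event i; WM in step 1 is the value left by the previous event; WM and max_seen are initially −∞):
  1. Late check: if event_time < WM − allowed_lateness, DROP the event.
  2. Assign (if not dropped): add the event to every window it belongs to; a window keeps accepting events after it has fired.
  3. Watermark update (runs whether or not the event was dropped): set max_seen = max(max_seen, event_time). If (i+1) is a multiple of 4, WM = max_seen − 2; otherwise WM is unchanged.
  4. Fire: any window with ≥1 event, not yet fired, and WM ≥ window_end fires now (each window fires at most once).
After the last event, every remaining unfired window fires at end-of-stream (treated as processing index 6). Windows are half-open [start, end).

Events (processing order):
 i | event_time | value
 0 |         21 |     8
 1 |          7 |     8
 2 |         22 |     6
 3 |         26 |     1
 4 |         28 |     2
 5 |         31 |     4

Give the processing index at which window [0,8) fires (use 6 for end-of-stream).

3

i=0 t=21 v=8: → [18,26); WM=−∞
i=1 t=7 v=8: → [6,14),[0,8); WM=−∞
i=2 t=22 v=6: → [18,26); WM=−∞
i=3 t=26 v=1: → [24,32); WM=24; [0,8) fires=8 [6,14) fires=8
i=4 t=28 v=2: → [24,32); WM=24
i=5 t=31 v=4: → [30,38),[24,32); WM=24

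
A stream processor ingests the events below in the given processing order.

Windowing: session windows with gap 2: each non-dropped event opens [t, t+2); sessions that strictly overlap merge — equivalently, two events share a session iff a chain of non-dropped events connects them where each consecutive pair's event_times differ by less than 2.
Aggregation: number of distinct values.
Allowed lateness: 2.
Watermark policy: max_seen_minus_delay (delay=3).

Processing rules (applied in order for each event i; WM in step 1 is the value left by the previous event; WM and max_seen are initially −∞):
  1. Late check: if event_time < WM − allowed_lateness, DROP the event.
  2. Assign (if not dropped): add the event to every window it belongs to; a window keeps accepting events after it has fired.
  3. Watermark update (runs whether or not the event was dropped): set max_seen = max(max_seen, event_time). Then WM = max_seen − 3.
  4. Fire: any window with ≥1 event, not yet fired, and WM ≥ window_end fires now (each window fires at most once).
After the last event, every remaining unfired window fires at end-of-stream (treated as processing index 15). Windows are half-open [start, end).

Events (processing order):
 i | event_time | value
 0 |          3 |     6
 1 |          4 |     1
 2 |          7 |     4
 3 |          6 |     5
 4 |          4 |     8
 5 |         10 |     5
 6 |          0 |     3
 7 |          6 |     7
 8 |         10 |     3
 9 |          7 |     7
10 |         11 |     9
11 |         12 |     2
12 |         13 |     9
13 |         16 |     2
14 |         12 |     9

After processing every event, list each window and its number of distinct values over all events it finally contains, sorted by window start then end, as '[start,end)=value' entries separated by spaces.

i=0 t=3 v=6: → [3,5); WM=0
i=1 t=4 v=1: → [3,6); WM=1
i=2 t=7 v=4: → [7,9); WM=4
i=3 t=6 v=5: → [6,9); WM=4
i=4 t=4 v=8: → [3,6); WM=4
i=5 t=10 v=5: → [10,12); WM=7
i=6 t=0 v=3: DROP (t<7-2); WM=7
i=7 t=6 v=7: → [6,9); WM=7
i=8 t=10 v=3: → [10,12); WM=7
i=9 t=7 v=7: → [6,9); WM=7
i=10 t=11 v=9: → [10,13); WM=8
i=11 t=12 v=2: → [10,14); WM=9
i=12 t=13 v=9: → [10,15); WM=10
i=13 t=16 v=2: → [16,18); WM=13
i=14 t=12 v=9: → [10,15); WM=13

[3,6)=3 [6,9)=3 [10,15)=4 [16,18)=1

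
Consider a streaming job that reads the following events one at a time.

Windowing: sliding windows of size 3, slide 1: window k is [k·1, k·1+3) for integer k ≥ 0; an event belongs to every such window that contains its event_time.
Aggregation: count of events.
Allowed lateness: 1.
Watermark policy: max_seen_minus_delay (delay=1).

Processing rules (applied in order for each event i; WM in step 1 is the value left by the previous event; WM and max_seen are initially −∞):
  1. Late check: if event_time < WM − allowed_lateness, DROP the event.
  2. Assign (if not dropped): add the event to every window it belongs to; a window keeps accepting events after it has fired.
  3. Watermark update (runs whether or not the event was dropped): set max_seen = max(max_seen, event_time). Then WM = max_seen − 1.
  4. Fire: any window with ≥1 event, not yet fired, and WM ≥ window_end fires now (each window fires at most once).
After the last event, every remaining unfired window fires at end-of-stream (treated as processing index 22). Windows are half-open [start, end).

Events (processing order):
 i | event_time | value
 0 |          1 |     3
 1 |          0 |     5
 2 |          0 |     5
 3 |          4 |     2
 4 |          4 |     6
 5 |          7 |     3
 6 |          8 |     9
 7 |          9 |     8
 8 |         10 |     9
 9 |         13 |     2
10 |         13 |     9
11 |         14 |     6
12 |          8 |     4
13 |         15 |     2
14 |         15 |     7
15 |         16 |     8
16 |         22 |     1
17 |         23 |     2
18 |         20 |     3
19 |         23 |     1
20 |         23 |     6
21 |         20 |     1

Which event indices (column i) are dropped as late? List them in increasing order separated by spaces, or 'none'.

i=0 t=1 v=3: → [1,4),[0,3); WM=0
i=1 t=0 v=5: → [0,3); WM=0
i=2 t=0 v=5: → [0,3); WM=0
i=3 t=4 v=2: → [4,7),[3,6),[2,5); WM=3; [0,3) fires=3
i=4 t=4 v=6: → [4,7),[3,6),[2,5); WM=3
i=5 t=7 v=3: → [7,10),[6,9),[5,8); WM=6; [1,4) fires=1 [2,5) fires=2 [3,6) fires=2
i=6 t=8 v=9: → [8,11),[7,10),[6,9); WM=7; [4,7) fires=2
i=7 t=9 v=8: → [9,12),[8,11),[7,10); WM=8; [5,8) fires=1
i=8 t=10 v=9: → [10,13),[9,12),[8,11); WM=9; [6,9) fires=2
i=9 t=13 v=2: → [13,16),[12,15),[11,14); WM=12; [7,10) fires=3 [8,11) fires=3 [9,12) fires=2
i=10 t=13 v=9: → [13,16),[12,15),[11,14); WM=12
i=11 t=14 v=6: → [14,17),[13,16),[12,15); WM=13; [10,13) fires=1
i=12 t=8 v=4: DROP (t<13-1); WM=13
i=13 t=15 v=2: → [15,18),[14,17),[13,16); WM=14; [11,14) fires=2
i=14 t=15 v=7: → [15,18),[14,17),[13,16); WM=14
i=15 t=16 v=8: → [16,19),[15,18),[14,17); WM=15; [12,15) fires=3
i=16 t=22 v=1: → [22,25),[21,24),[20,23); WM=21; [13,16) fires=5 [14,17) fires=4 [15,18) fires=3 [16,19) fires=1
i=17 t=23 v=2: → [23,26),[22,25),[21,24); WM=22
i=18 t=20 v=3: DROP (t<22-1); WM=22
i=19 t=23 v=1: → [23,26),[22,25),[21,24); WM=22
i=20 t=23 v=6: → [23,26),[22,25),[21,24); WM=22
i=21 t=20 v=1: DROP (t<22-1); WM=22

12 18 21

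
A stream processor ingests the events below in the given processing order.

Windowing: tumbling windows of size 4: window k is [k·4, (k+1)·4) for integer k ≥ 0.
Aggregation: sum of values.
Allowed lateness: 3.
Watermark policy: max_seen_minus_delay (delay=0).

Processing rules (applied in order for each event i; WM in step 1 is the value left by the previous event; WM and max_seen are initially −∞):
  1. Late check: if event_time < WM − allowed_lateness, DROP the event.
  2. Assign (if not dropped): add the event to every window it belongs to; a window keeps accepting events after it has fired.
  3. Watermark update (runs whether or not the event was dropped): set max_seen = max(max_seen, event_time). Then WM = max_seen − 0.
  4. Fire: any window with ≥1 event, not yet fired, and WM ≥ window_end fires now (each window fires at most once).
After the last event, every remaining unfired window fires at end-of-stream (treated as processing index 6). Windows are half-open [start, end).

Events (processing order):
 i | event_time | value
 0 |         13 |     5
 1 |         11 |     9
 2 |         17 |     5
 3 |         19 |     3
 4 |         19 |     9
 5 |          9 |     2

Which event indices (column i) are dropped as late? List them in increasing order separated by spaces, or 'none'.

i=0 t=13 v=5: → [12,16); WM=13
i=1 t=11 v=9: → [8,12); WM=13; [8,12) fires=9
i=2 t=17 v=5: → [16,20); WM=17; [12,16) fires=5
i=3 t=19 v=3: → [16,20); WM=19
i=4 t=19 v=9: → [16,20); WM=19
i=5 t=9 v=2: DROP (t<19-3); WM=19

5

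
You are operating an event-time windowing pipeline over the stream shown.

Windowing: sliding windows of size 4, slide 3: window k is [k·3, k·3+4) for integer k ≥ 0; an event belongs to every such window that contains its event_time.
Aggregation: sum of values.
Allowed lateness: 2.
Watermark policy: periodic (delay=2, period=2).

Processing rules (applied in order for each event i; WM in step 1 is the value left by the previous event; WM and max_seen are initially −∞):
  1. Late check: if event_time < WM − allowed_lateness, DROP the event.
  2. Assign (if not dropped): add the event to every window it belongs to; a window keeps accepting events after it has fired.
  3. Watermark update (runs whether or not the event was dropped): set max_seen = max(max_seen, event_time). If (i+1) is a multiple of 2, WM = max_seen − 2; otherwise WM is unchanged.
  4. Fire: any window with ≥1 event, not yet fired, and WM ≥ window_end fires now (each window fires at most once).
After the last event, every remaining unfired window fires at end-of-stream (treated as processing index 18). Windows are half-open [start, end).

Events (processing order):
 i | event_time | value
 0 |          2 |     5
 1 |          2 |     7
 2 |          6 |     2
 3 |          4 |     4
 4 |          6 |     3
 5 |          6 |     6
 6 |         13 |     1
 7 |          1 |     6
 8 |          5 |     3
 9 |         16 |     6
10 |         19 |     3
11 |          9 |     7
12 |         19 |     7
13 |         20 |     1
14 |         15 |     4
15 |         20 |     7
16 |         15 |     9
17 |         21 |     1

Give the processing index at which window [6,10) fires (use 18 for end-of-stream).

i=0 t=2 v=5: → [0,4); WM=−∞
i=1 t=2 v=7: → [0,4); WM=0
i=2 t=6 v=2: → [6,10),[3,7); WM=0
i=3 t=4 v=4: → [3,7); WM=4; [0,4) fires=12
i=4 t=6 v=3: → [6,10),[3,7); WM=4
i=5 t=6 v=6: → [6,10),[3,7); WM=4
i=6 t=13 v=1: → [12,16); WM=4
i=7 t=1 v=6: DROP (t<4-2); WM=11; [3,7) fires=15 [6,10) fires=11
i=8 t=5 v=3: DROP (t<11-2); WM=11
i=9 t=16 v=6: → [15,19); WM=14
i=10 t=19 v=3: → [18,22); WM=14
i=11 t=9 v=7: DROP (t<14-2); WM=17; [12,16) fires=1
i=12 t=19 v=7: → [18,22); WM=17
i=13 t=20 v=1: → [18,22); WM=18
i=14 t=15 v=4: DROP (t<18-2); WM=18
i=15 t=20 v=7: → [18,22); WM=18
i=16 t=15 v=9: DROP (t<18-2); WM=18
i=17 t=21 v=1: → [21,25),[18,22); WM=19; [15,19) fires=6

7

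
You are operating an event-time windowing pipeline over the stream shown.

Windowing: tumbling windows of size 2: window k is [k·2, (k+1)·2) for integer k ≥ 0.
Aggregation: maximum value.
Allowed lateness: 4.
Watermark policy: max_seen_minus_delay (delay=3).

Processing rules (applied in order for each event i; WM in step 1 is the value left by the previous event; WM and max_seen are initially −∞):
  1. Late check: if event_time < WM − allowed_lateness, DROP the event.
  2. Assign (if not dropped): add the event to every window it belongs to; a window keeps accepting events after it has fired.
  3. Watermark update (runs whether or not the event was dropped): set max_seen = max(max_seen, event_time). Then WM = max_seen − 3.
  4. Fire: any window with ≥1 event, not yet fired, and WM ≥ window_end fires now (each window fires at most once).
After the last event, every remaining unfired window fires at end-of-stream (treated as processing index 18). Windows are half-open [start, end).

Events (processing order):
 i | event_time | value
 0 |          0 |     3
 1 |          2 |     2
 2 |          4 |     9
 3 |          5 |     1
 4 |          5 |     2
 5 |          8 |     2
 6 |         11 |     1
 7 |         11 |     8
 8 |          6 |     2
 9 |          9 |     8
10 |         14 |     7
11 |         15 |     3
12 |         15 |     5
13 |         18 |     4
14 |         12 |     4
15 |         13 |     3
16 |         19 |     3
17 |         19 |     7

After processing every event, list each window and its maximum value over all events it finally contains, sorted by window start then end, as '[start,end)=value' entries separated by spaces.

i=0 t=0 v=3: → [0,2); WM=-3
i=1 t=2 v=2: → [2,4); WM=-1
i=2 t=4 v=9: → [4,6); WM=1
i=3 t=5 v=1: → [4,6); WM=2; [0,2) fires=3
i=4 t=5 v=2: → [4,6); WM=2
i=5 t=8 v=2: → [8,10); WM=5; [2,4) fires=2
i=6 t=11 v=1: → [10,12); WM=8; [4,6) fires=9
i=7 t=11 v=8: → [10,12); WM=8
i=8 t=6 v=2: → [6,8); WM=8; [6,8) fires=2
i=9 t=9 v=8: → [8,10); WM=8
i=10 t=14 v=7: → [14,16); WM=11; [8,10) fires=8
i=11 t=15 v=3: → [14,16); WM=12; [10,12) fires=8
i=12 t=15 v=5: → [14,16); WM=12
i=13 t=18 v=4: → [18,20); WM=15
i=14 t=12 v=4: → [12,14); WM=15; [12,14) fires=4
i=15 t=13 v=3: → [12,14); WM=15
i=16 t=19 v=3: → [18,20); WM=16; [14,16) fires=7
i=17 t=19 v=7: → [18,20); WM=16

[0,2)=3 [2,4)=2 [4,6)=9 [6,8)=2 [8,10)=8 [10,12)=8 [12,14)=4 [14,16)=7 [18,20)=7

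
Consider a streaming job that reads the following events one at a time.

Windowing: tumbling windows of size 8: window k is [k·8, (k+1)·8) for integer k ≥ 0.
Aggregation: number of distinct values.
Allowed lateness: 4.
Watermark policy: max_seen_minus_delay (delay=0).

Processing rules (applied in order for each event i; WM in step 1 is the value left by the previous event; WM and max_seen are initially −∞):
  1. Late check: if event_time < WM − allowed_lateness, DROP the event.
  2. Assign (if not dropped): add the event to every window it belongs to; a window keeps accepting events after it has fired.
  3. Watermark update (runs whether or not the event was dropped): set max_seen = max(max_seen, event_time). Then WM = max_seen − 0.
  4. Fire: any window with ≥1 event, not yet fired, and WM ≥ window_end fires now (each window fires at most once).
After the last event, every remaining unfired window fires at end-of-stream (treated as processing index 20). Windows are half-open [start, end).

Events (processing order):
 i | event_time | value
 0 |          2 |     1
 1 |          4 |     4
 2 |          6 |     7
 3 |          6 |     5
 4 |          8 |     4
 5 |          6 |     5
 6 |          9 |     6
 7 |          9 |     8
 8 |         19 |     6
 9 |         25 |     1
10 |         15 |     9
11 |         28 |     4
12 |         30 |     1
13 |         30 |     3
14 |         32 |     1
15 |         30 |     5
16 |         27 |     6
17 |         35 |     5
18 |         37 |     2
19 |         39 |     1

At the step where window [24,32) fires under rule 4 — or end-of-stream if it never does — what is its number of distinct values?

3

i=0 t=2 v=1: → [0,8); WM=2
i=1 t=4 v=4: → [0,8); WM=4
i=2 t=6 v=7: → [0,8); WM=6
i=3 t=6 v=5: → [0,8); WM=6
i=4 t=8 v=4: → [8,16); WM=8; [0,8) fires=4
i=5 t=6 v=5: → [0,8); WM=8
i=6 t=9 v=6: → [8,16); WM=9
i=7 t=9 v=8: → [8,16); WM=9
i=8 t=19 v=6: → [16,24); WM=19; [8,16) fires=3
i=9 t=25 v=1: → [24,32); WM=25; [16,24) fires=1
i=10 t=15 v=9: DROP (t<25-4); WM=25
i=11 t=28 v=4: → [24,32); WM=28
i=12 t=30 v=1: → [24,32); WM=30
i=13 t=30 v=3: → [24,32); WM=30
i=14 t=32 v=1: → [32,40); WM=32; [24,32) fires=3
i=15 t=30 v=5: → [24,32); WM=32
i=16 t=27 v=6: DROP (t<32-4); WM=32
i=17 t=35 v=5: → [32,40); WM=35
i=18 t=37 v=2: → [32,40); WM=37
i=19 t=39 v=1: → [32,40); WM=39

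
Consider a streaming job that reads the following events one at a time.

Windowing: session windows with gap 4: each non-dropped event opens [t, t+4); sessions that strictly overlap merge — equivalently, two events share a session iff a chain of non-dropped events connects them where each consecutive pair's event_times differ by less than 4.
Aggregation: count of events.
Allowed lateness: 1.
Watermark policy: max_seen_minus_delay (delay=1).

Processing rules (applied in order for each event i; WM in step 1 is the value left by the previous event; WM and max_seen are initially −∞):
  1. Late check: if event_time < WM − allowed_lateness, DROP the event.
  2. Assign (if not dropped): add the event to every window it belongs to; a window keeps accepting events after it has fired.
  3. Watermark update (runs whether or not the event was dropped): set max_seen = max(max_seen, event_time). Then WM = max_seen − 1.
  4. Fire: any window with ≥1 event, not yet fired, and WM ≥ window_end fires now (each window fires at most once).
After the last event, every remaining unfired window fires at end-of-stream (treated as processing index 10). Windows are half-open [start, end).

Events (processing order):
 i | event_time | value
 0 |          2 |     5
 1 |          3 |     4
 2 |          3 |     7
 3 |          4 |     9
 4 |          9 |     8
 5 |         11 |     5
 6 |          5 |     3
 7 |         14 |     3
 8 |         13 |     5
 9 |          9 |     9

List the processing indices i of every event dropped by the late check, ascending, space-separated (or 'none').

6 9

i=0 t=2 v=5: → [2,6); WM=1
i=1 t=3 v=4: → [2,7); WM=2
i=2 t=3 v=7: → [2,7); WM=2
i=3 t=4 v=9: → [2,8); WM=3
i=4 t=9 v=8: → [9,13); WM=8
i=5 t=11 v=5: → [9,15); WM=10
i=6 t=5 v=3: DROP (t<10-1); WM=10
i=7 t=14 v=3: → [9,18); WM=13
i=8 t=13 v=5: → [9,18); WM=13
i=9 t=9 v=9: DROP (t<13-1); WM=13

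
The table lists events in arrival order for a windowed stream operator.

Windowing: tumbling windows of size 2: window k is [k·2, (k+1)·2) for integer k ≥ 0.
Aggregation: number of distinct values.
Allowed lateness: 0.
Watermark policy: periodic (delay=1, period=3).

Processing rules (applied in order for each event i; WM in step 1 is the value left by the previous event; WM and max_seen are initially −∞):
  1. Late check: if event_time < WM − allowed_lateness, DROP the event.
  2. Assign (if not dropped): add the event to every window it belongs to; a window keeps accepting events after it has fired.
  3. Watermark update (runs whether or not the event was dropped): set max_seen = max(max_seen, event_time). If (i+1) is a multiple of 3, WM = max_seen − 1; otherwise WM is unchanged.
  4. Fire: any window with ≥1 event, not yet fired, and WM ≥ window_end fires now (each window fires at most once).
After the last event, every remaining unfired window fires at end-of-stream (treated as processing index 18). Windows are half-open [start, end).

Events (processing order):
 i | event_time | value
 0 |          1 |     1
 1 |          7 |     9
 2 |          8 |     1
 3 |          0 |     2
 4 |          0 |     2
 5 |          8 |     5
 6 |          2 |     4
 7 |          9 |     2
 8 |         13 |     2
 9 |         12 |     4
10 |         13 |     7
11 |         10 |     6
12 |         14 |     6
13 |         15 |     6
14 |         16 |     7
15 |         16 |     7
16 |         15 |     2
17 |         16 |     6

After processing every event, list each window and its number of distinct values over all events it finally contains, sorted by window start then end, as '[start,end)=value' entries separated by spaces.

i=0 t=1 v=1: → [0,2); WM=−∞
i=1 t=7 v=9: → [6,8); WM=−∞
i=2 t=8 v=1: → [8,10); WM=7; [0,2) fires=1
i=3 t=0 v=2: DROP (t<7-0); WM=7
i=4 t=0 v=2: DROP (t<7-0); WM=7
i=5 t=8 v=5: → [8,10); WM=7
i=6 t=2 v=4: DROP (t<7-0); WM=7
i=7 t=9 v=2: → [8,10); WM=7
i=8 t=13 v=2: → [12,14); WM=12; [6,8) fires=1 [8,10) fires=3
i=9 t=12 v=4: → [12,14); WM=12
i=10 t=13 v=7: → [12,14); WM=12
i=11 t=10 v=6: DROP (t<12-0); WM=12
i=12 t=14 v=6: → [14,16); WM=12
i=13 t=15 v=6: → [14,16); WM=12
i=14 t=16 v=7: → [16,18); WM=15; [12,14) fires=3
i=15 t=16 v=7: → [16,18); WM=15
i=16 t=15 v=2: → [14,16); WM=15
i=17 t=16 v=6: → [16,18); WM=15

[0,2)=1 [6,8)=1 [8,10)=3 [12,14)=3 [14,16)=2 [16,18)=2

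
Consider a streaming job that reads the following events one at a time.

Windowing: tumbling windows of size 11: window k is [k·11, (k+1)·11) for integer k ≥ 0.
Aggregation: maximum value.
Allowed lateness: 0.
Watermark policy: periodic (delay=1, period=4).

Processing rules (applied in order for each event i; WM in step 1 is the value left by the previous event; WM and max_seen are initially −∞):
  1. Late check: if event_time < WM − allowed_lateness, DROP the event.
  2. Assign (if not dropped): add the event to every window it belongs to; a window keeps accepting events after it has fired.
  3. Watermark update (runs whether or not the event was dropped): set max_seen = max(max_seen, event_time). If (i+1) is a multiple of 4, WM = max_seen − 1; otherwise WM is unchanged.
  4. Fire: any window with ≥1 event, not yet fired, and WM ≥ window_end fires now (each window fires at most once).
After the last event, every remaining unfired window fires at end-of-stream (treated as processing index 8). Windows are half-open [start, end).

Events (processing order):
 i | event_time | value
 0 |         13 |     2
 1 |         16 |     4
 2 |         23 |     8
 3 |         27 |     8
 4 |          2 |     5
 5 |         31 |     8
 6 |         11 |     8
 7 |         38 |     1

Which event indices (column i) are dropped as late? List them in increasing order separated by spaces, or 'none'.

i=0 t=13 v=2: → [11,22); WM=−∞
i=1 t=16 v=4: → [11,22); WM=−∞
i=2 t=23 v=8: → [22,33); WM=−∞
i=3 t=27 v=8: → [22,33); WM=26; [11,22) fires=4
i=4 t=2 v=5: DROP (t<26-0); WM=26
i=5 t=31 v=8: → [22,33); WM=26
i=6 t=11 v=8: DROP (t<26-0); WM=26
i=7 t=38 v=1: → [33,44); WM=37; [22,33) fires=8

4 6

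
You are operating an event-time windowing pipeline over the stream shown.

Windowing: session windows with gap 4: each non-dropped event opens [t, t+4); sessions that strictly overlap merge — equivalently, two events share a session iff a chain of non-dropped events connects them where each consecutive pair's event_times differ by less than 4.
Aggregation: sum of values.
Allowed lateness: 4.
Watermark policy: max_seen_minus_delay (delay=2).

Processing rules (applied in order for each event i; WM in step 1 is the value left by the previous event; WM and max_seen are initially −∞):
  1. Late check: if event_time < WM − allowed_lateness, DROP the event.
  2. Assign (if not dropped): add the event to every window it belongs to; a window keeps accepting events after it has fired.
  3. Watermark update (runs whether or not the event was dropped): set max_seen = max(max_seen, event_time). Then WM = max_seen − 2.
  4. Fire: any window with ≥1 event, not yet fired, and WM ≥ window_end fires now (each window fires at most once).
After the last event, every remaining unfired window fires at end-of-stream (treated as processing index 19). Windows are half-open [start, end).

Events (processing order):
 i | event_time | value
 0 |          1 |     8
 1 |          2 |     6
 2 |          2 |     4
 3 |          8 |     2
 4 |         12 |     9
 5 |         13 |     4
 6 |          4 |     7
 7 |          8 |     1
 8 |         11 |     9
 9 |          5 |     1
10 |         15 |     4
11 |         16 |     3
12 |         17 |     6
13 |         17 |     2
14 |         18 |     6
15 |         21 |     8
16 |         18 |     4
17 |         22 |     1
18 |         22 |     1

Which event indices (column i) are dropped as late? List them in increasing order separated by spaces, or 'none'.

6 9

i=0 t=1 v=8: → [1,5); WM=-1
i=1 t=2 v=6: → [1,6); WM=0
i=2 t=2 v=4: → [1,6); WM=0
i=3 t=8 v=2: → [8,12); WM=6
i=4 t=12 v=9: → [12,16); WM=10
i=5 t=13 v=4: → [12,17); WM=11
i=6 t=4 v=7: DROP (t<11-4); WM=11
i=7 t=8 v=1: → [8,12); WM=11
i=8 t=11 v=9: → [8,17); WM=11
i=9 t=5 v=1: DROP (t<11-4); WM=11
i=10 t=15 v=4: → [8,19); WM=13
i=11 t=16 v=3: → [8,20); WM=14
i=12 t=17 v=6: → [8,21); WM=15
i=13 t=17 v=2: → [8,21); WM=15
i=14 t=18 v=6: → [8,22); WM=16
i=15 t=21 v=8: → [8,25); WM=19
i=16 t=18 v=4: → [8,25); WM=19
i=17 t=22 v=1: → [8,26); WM=20
i=18 t=22 v=1: → [8,26); WM=20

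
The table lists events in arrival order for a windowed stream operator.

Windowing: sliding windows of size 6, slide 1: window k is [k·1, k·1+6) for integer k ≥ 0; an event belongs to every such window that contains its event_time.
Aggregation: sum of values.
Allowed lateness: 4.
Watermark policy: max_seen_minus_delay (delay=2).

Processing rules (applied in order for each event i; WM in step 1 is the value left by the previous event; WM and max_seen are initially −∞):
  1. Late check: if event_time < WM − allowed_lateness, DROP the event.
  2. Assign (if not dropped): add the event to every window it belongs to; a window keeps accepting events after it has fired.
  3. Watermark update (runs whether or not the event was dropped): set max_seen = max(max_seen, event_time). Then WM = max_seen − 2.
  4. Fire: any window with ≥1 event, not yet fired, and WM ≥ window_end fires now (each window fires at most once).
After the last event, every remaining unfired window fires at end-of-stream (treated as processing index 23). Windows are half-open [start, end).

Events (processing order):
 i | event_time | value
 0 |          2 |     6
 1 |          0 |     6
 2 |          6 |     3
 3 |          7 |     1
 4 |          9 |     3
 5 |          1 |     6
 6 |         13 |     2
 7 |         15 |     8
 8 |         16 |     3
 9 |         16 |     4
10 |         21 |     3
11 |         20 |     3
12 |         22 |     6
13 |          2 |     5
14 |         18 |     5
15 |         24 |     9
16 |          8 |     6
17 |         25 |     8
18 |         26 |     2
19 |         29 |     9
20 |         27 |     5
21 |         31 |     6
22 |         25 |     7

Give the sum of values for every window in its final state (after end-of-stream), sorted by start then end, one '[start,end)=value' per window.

[0,6)=12 [1,7)=9 [2,8)=10 [3,9)=4 [4,10)=7 [5,11)=7 [6,12)=7 [7,13)=4 [8,14)=5 [9,15)=5 [10,16)=10 [11,17)=17 [12,18)=17 [13,19)=22 [14,20)=20 [15,21)=23 [16,22)=18 [17,23)=17 [18,24)=17 [19,25)=21 [20,26)=36 [21,27)=35 [22,28)=37 [23,29)=31 [24,30)=40 [25,31)=31 [26,32)=22 [27,33)=20 [28,34)=15 [29,35)=15 [30,36)=6 [31,37)=6

i=0 t=2 v=6: → [2,8),[1,7),[0,6); WM=0
i=1 t=0 v=6: → [0,6); WM=0
i=2 t=6 v=3: → [6,12),[5,11),[4,10),[3,9),[2,8),[1,7); WM=4
i=3 t=7 v=1: → [7,13),[6,12),[5,11),[4,10),[3,9),[2,8); WM=5
i=4 t=9 v=3: → [9,15),[8,14),[7,13),[6,12),[5,11),[4,10); WM=7; [0,6) fires=12 [1,7) fires=9
i=5 t=1 v=6: DROP (t<7-4); WM=7
i=6 t=13 v=2: → [13,19),[12,18),[11,17),[10,16),[9,15),[8,14); WM=11; [2,8) fires=10 [3,9) fires=4 [4,10) fires=7 [5,11) fires=7
i=7 t=15 v=8: → [15,21),[14,20),[13,19),[12,18),[11,17),[10,16); WM=13; [6,12) fires=7 [7,13) fires=4
i=8 t=16 v=3: → [16,22),[15,21),[14,20),[13,19),[12,18),[11,17); WM=14; [8,14) fires=5
i=9 t=16 v=4: → [16,22),[15,21),[14,20),[13,19),[12,18),[11,17); WM=14
i=10 t=21 v=3: → [21,27),[20,26),[19,25),[18,24),[17,23),[16,22); WM=19; [9,15) fires=5 [10,16) fires=10 [11,17) fires=17 [12,18) fires=17 [13,19) fires=17
i=11 t=20 v=3: → [20,26),[19,25),[18,24),[17,23),[16,22),[15,21); WM=19
i=12 t=22 v=6: → [22,28),[21,27),[20,26),[19,25),[18,24),[17,23); WM=20; [14,20) fires=15
i=13 t=2 v=5: DROP (t<20-4); WM=20
i=14 t=18 v=5: → [18,24),[17,23),[16,22),[15,21),[14,20),[13,19); WM=20
i=15 t=24 v=9: → [24,30),[23,29),[22,28),[21,27),[20,26),[19,25); WM=22; [15,21) fires=23 [16,22) fires=18
i=16 t=8 v=6: DROP (t<22-4); WM=22
i=17 t=25 v=8: → [25,31),[24,30),[23,29),[22,28),[21,27),[20,26); WM=23; [17,23) fires=17
i=18 t=26 v=2: → [26,32),[25,31),[24,30),[23,29),[22,28),[21,27); WM=24; [18,24) fires=17
i=19 t=29 v=9: → [29,35),[28,34),[27,33),[26,32),[25,31),[24,30); WM=27; [19,25) fires=21 [20,26) fires=29 [21,27) fires=28
i=20 t=27 v=5: → [27,33),[26,32),[25,31),[24,30),[23,29),[22,28); WM=27
i=21 t=31 v=6: → [31,37),[30,36),[29,35),[28,34),[27,33),[26,32); WM=29; [22,28) fires=30 [23,29) fires=24
i=22 t=25 v=7: → [25,31),[24,30),[23,29),[22,28),[21,27),[20,26); WM=29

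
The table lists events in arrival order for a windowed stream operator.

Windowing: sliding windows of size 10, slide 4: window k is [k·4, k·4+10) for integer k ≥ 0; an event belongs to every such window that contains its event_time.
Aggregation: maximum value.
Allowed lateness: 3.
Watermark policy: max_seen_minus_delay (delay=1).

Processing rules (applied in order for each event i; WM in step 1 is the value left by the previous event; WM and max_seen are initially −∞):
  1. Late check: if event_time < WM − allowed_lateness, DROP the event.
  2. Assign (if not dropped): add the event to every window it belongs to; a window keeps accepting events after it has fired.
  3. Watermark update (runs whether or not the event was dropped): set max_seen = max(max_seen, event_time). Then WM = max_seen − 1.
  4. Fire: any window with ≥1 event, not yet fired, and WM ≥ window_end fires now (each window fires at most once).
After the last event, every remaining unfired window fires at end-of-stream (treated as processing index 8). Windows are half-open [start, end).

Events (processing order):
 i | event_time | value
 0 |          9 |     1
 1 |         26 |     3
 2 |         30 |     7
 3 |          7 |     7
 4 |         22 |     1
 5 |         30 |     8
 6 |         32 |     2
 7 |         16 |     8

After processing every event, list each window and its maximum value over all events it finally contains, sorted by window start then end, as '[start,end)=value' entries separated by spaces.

i=0 t=9 v=1: → [8,18),[4,14),[0,10); WM=8
i=1 t=26 v=3: → [24,34),[20,30); WM=25; [0,10) fires=1 [4,14) fires=1 [8,18) fires=1
i=2 t=30 v=7: → [28,38),[24,34); WM=29
i=3 t=7 v=7: DROP (t<29-3); WM=29
i=4 t=22 v=1: DROP (t<29-3); WM=29
i=5 t=30 v=8: → [28,38),[24,34); WM=29
i=6 t=32 v=2: → [32,42),[28,38),[24,34); WM=31; [20,30) fires=3
i=7 t=16 v=8: DROP (t<31-3); WM=31

[0,10)=1 [4,14)=1 [8,18)=1 [20,30)=3 [24,34)=8 [28,38)=8 [32,42)=2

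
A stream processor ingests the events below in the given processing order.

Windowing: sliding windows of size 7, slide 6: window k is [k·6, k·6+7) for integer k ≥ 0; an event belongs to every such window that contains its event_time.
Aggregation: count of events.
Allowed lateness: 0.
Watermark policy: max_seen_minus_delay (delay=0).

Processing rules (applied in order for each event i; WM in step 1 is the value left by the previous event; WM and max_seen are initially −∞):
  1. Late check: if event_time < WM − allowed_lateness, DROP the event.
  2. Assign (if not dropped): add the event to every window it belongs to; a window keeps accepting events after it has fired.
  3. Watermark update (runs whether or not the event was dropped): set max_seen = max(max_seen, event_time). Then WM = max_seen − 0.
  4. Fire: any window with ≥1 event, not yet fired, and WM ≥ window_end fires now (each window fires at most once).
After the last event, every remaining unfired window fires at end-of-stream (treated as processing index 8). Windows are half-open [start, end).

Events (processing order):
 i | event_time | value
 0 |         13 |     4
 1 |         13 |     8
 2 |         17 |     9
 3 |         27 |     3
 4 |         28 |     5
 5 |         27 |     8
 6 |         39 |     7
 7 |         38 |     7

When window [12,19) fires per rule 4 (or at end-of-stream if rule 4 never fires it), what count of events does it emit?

3

i=0 t=13 v=4: → [12,19); WM=13
i=1 t=13 v=8: → [12,19); WM=13
i=2 t=17 v=9: → [12,19); WM=17
i=3 t=27 v=3: → [24,31); WM=27; [12,19) fires=3
i=4 t=28 v=5: → [24,31); WM=28
i=5 t=27 v=8: DROP (t<28-0); WM=28
i=6 t=39 v=7: → [36,43); WM=39; [24,31) fires=2
i=7 t=38 v=7: DROP (t<39-0); WM=39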